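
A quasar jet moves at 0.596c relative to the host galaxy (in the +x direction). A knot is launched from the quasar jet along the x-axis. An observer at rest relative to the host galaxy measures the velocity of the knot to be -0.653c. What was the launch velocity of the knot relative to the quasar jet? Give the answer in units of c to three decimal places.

Invert the composition law: u' = (u − v)/(1 − uv/c²).
u' = (-0.653 − 0.596) / (1 − (-0.653)(0.596)) = -1.2490/1.3892 = -0.8991.

-0.899c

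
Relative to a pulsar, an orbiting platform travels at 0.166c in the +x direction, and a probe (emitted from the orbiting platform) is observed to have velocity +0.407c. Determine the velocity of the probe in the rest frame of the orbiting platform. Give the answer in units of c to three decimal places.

Invert the composition law: u' = (u − v)/(1 − uv/c²).
u' = (0.407 − 0.166) / (1 − (0.407)(0.166)) = 0.2410/0.9324 = 0.2585.

+0.258c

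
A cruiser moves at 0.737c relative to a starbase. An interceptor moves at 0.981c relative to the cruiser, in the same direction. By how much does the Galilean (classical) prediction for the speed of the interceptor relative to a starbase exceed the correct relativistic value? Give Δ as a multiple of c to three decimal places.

Galilean: u_cl = 0.981 + 0.737 = 1.7180.
Relativistic: u_rel = (0.981 + 0.737) / (1 + 0.981·0.737) = 1.7180/1.7230 = 0.9971.
Δ = 1.7180 − 0.9971 = 0.7209.
(The classical prediction exceeds c; the relativistic result does not.)

Δ = 0.721c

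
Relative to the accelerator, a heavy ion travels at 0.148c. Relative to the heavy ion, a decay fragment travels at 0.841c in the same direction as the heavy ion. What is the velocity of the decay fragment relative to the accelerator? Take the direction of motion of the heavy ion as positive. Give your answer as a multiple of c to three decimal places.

With v = 0.148 and u' = 0.841 (in units of c),
u = (u' + v)/(1 + u'v/c²):
u = (0.841 + 0.148) / (1 + 0.841·0.148) = 0.9890/1.1245 = 0.8795
(Galilean addition would give +0.989c.)

0.880c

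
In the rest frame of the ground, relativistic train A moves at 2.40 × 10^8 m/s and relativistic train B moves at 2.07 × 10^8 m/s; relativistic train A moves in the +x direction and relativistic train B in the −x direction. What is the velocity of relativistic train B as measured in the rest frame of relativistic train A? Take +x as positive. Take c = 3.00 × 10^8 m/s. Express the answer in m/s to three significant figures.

-2.88 × 10^8 m/s

β_A = 0.800, β_B = -0.690 (dividing each by c = 3.00 × 10^8 m/s).
Transform to A's frame with the inverse velocity-addition law: u' = (u − v)/(1 − uv/c²), taking u = β_B and v = β_A.
u' = (-0.690 − 0.800) / (1 − (0.800)(-0.690)) = -1.4900/1.5520 = -0.9601.
u' = -0.9601 × 3.00 × 10^8 m/s.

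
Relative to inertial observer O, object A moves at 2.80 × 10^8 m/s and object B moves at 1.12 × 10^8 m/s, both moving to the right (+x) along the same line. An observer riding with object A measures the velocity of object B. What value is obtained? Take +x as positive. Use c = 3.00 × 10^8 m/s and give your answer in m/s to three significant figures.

β_A = 0.933, β_B = 0.373 (dividing each by c = 3.00 × 10^8 m/s).
Transform to A's frame with the inverse velocity-addition law: u' = (u − v)/(1 − uv/c²), taking u = β_B and v = β_A.
u' = (0.373 − 0.933) / (1 − (0.933)(0.373)) = -0.5600/0.6516 = -0.8595.
u' = -0.8595 × 3.00 × 10^8 m/s.

-2.58 × 10^8 m/s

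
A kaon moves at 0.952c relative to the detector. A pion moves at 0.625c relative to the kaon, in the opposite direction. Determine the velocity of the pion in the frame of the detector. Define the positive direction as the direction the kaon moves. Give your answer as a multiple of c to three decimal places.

+0.807c

With v = 0.952 and u' = -0.625 (in units of c),
u = (u' + v)/(1 + u'v/c²):
u = (-0.625 + 0.952) / (1 + (-0.625)·0.952) = 0.3270/0.4050 = 0.8074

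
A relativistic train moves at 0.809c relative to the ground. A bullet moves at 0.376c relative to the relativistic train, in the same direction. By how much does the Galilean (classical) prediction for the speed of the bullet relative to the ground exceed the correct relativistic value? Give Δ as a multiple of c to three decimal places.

Δ = 0.276c

Galilean: u_cl = 0.376 + 0.809 = 1.1850.
Relativistic: u_rel = (0.376 + 0.809) / (1 + 0.376·0.809) = 1.1850/1.3042 = 0.9086.
Δ = 1.1850 − 0.9086 = 0.2764.
(The classical prediction exceeds c; the relativistic result does not.)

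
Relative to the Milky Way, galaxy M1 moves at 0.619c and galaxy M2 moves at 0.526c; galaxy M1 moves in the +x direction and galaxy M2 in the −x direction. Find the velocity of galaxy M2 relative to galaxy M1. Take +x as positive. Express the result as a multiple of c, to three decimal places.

β_A = 0.619, β_B = -0.526.
Transform to A's frame with the inverse velocity-addition law: u' = (u − v)/(1 − uv/c²), taking u = β_B and v = β_A.
u' = (-0.526 − 0.619) / (1 − (0.619)(-0.526)) = -1.1450/1.3256 = -0.8638.

-0.864c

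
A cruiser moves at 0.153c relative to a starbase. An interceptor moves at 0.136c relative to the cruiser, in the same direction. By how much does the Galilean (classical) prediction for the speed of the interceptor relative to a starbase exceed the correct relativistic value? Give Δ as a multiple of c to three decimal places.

Galilean: u_cl = 0.136 + 0.153 = 0.2890.
Relativistic: u_rel = (0.136 + 0.153) / (1 + 0.136·0.153) = 0.2890/1.0208 = 0.2831.
Δ = 0.2890 − 0.2831 = 0.0059.

Δ = 0.006c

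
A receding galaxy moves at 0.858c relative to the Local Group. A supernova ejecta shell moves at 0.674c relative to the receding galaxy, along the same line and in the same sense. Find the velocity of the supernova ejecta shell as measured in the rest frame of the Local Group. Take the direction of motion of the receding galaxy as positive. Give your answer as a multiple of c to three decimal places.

With v = 0.858 and u' = 0.674 (in units of c),
u = (u' + v)/(1 + u'v/c²):
u = (0.674 + 0.858) / (1 + 0.674·0.858) = 1.5320/1.5783 = 0.9707
(Galilean addition would give +1.532c, exceeding c.)

0.971c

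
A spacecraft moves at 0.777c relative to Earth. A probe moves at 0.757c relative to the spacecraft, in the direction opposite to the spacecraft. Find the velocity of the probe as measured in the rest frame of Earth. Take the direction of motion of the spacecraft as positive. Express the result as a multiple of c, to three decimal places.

+0.049c

With v = 0.777 and u' = -0.757 (in units of c),
u = (u' + v)/(1 + u'v/c²):
u = (-0.757 + 0.777) / (1 + (-0.757)·0.777) = 0.0200/0.4118 = 0.0486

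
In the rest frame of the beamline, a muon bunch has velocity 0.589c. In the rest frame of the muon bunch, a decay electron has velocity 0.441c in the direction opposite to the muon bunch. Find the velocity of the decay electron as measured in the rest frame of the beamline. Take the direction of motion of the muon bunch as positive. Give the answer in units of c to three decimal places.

+0.200c

With v = 0.589 and u' = -0.441 (in units of c),
u = (u' + v)/(1 + u'v/c²):
u = (-0.441 + 0.589) / (1 + (-0.441)·0.589) = 0.1480/0.7403 = 0.1999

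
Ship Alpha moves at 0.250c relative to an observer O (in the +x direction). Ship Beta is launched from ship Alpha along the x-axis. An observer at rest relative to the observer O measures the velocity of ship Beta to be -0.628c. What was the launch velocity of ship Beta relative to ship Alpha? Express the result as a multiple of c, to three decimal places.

-0.759c

Invert the composition law: u' = (u − v)/(1 − uv/c²).
u' = (-0.628 − 0.250) / (1 − (-0.628)(0.250)) = -0.8780/1.1570 = -0.7589.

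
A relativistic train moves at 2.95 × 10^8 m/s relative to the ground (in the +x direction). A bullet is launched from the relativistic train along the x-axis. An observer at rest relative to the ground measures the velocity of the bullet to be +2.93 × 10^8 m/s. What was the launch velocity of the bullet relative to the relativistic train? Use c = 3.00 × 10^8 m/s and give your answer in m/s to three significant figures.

v = 0.983c, u = 0.977c.
Invert the composition law: u' = (u − v)/(1 − uv/c²).
u' = (0.977 − 0.983) / (1 − (0.977)(0.983)) = -0.0067/0.0396 = -0.1683.
u' = -0.1683 × 3.00 × 10^8 m/s.

-5.05 × 10^7 m/s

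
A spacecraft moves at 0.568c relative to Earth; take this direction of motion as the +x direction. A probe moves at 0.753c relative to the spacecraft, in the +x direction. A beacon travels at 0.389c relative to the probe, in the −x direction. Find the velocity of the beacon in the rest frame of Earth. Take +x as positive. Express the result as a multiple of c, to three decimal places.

+0.838c

Apply u = (u' + v)/(1 + u'v/c²) successively, working outward toward Earth.
Start: velocity of the spacecraft relative to Earth = 0.5680c.
Compose with the probe (u' = 0.753 in the spacecraft frame): u_1 = (0.753 + 0.568) / (1 + 0.753·0.568) = 1.3210/1.4277 = 0.9253.
Compose with the beacon (u' = -0.389 in the probe frame): u_2 = (-0.389 + 0.925) / (1 + (-0.389)·0.925) = 0.5363/0.6401 = 0.8378.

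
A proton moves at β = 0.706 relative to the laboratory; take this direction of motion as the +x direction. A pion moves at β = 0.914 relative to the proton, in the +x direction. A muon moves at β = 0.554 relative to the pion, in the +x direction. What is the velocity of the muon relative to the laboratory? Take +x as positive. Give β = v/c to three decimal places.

Apply u = (u' + v)/(1 + u'v/c²) successively, working outward toward the laboratory.
Start: velocity of the proton relative to the laboratory = 0.7060c.
Compose with the pion (u' = 0.914 in the proton frame): u_1 = (0.914 + 0.706) / (1 + 0.914·0.706) = 1.6200/1.6453 = 0.9846.
Compose with the muon (u' = 0.554 in the pion frame): u_2 = (0.554 + 0.985) / (1 + 0.554·0.985) = 1.5386/1.5455 = 0.9956.

β = 0.996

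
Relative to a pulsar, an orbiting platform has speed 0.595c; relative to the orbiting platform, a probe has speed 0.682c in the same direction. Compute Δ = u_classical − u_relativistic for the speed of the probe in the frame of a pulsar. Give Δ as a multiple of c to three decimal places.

Galilean: u_cl = 0.682 + 0.595 = 1.2770.
Relativistic: u_rel = (0.682 + 0.595) / (1 + 0.682·0.595) = 1.2770/1.4058 = 0.9084.
Δ = 1.2770 − 0.9084 = 0.3686.
(The classical prediction exceeds c; the relativistic result does not.)

Δ = 0.369c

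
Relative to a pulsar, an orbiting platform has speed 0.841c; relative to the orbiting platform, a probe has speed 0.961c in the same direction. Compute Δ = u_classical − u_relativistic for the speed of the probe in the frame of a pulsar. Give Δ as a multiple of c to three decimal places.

Δ = 0.805c

Galilean: u_cl = 0.961 + 0.841 = 1.8020.
Relativistic: u_rel = (0.961 + 0.841) / (1 + 0.961·0.841) = 1.8020/1.8082 = 0.9966.
Δ = 1.8020 − 0.9966 = 0.8054.
(The classical prediction exceeds c; the relativistic result does not.)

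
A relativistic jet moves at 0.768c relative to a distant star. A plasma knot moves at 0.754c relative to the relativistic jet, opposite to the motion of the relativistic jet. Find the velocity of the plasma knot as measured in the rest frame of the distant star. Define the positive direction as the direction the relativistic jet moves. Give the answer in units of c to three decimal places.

With v = 0.768 and u' = -0.754 (in units of c),
u = (u' + v)/(1 + u'v/c²):
u = (-0.754 + 0.768) / (1 + (-0.754)·0.768) = 0.0140/0.4209 = 0.0333

+0.033c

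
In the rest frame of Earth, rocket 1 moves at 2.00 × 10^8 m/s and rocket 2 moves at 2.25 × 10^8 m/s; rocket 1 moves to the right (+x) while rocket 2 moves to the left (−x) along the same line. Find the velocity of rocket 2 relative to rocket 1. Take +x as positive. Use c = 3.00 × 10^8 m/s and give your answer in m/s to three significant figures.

-2.83 × 10^8 m/s

β_A = 0.667, β_B = -0.750 (dividing each by c = 3.00 × 10^8 m/s).
Transform to A's frame with the inverse velocity-addition law: u' = (u − v)/(1 − uv/c²), taking u = β_B and v = β_A.
u' = (-0.750 − 0.667) / (1 − (0.667)(-0.750)) = -1.4167/1.5000 = -0.9444.
u' = -0.9444 × 3.00 × 10^8 m/s.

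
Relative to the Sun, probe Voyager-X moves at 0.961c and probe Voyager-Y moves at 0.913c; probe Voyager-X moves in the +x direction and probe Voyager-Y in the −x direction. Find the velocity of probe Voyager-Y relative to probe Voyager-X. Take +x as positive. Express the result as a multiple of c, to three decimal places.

β_A = 0.961, β_B = -0.913.
Transform to A's frame with the inverse velocity-addition law: u' = (u − v)/(1 − uv/c²), taking u = β_B and v = β_A.
u' = (-0.913 − 0.961) / (1 − (0.961)(-0.913)) = -1.8740/1.8774 = -0.9982.

-0.998c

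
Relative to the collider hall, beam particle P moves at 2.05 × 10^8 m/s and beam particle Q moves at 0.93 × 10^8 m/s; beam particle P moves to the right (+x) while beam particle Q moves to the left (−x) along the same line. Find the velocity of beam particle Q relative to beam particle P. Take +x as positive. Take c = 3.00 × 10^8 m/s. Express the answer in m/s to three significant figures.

-2.46 × 10^8 m/s

β_A = 0.683, β_B = -0.310 (dividing each by c = 3.00 × 10^8 m/s).
Transform to A's frame with the inverse velocity-addition law: u' = (u − v)/(1 − uv/c²), taking u = β_B and v = β_A.
u' = (-0.310 − 0.683) / (1 − (0.683)(-0.310)) = -0.9933/1.2118 = -0.8197.
u' = -0.8197 × 3.00 × 10^8 m/s.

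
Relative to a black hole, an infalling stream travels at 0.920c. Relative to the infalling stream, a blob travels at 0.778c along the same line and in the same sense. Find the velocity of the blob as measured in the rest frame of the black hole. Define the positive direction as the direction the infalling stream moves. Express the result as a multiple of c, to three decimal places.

0.990c

With v = 0.920 and u' = 0.778 (in units of c),
u = (u' + v)/(1 + u'v/c²):
u = (0.778 + 0.920) / (1 + 0.778·0.920) = 1.6980/1.7158 = 0.9896
(Galilean addition would give +1.698c, exceeding c.)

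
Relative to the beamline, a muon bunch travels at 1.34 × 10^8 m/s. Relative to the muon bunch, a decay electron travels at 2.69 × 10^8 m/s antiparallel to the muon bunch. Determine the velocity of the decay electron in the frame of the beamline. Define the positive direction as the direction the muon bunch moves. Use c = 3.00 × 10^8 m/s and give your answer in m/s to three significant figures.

In units of c (dividing by 3.00 × 10^8 m/s): v = 0.447, u' = -0.897.
u = (u' + v)/(1 + u'v/c²):
u = (-0.897 + 0.447) / (1 + (-0.897)·0.447) = -0.4500/0.5995 = -0.7506
Converting back: u = -0.7506 × 3.00 × 10^8 m/s.

-2.25 × 10^8 m/s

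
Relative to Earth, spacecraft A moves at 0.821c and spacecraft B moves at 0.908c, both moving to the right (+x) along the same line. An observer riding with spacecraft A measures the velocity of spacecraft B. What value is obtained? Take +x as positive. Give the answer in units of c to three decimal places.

β_A = 0.821, β_B = 0.908.
Transform to A's frame with the inverse velocity-addition law: u' = (u − v)/(1 − uv/c²), taking u = β_B and v = β_A.
u' = (0.908 − 0.821) / (1 − (0.821)(0.908)) = 0.0870/0.2545 = 0.3418.

+0.342c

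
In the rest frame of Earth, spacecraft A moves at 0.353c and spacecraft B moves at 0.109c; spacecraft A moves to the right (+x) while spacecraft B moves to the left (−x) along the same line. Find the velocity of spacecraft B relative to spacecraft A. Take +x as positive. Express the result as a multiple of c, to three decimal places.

-0.445c

β_A = 0.353, β_B = -0.109.
Transform to A's frame with the inverse velocity-addition law: u' = (u − v)/(1 − uv/c²), taking u = β_B and v = β_A.
u' = (-0.109 − 0.353) / (1 − (0.353)(-0.109)) = -0.4620/1.0385 = -0.4449.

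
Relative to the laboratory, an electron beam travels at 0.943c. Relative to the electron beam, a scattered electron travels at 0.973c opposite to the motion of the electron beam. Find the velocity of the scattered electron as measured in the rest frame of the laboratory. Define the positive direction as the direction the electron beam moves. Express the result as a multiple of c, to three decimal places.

-0.364c

With v = 0.943 and u' = -0.973 (in units of c),
u = (u' + v)/(1 + u'v/c²):
u = (-0.973 + 0.943) / (1 + (-0.973)·0.943) = -0.0300/0.0825 = -0.3638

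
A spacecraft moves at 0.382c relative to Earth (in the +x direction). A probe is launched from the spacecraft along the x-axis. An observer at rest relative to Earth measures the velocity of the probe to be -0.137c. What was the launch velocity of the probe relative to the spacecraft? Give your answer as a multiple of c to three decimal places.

Invert the composition law: u' = (u − v)/(1 − uv/c²).
u' = (-0.137 − 0.382) / (1 − (-0.137)(0.382)) = -0.5190/1.0523 = -0.4932.

-0.493c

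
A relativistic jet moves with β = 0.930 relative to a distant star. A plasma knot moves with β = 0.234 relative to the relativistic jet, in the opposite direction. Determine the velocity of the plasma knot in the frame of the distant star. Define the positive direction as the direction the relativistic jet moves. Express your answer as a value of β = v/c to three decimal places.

With v = 0.930 and u' = -0.234 (in units of c),
u = (u' + v)/(1 + u'v/c²):
u = (-0.234 + 0.930) / (1 + (-0.234)·0.930) = 0.6960/0.7824 = 0.8896
(Galilean addition would give +0.696c.)

β = +0.890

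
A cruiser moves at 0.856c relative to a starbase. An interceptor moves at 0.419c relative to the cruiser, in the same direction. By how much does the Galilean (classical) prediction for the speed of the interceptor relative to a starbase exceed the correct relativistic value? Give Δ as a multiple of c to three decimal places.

Galilean: u_cl = 0.419 + 0.856 = 1.2750.
Relativistic: u_rel = (0.419 + 0.856) / (1 + 0.419·0.856) = 1.2750/1.3587 = 0.9384.
Δ = 1.2750 − 0.9384 = 0.3366.
(The classical prediction exceeds c; the relativistic result does not.)

Δ = 0.337c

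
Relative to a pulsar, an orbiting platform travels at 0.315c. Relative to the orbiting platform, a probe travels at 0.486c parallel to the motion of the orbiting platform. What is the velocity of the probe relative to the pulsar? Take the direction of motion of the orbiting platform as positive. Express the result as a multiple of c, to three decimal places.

With v = 0.315 and u' = 0.486 (in units of c),
u = (u' + v)/(1 + u'v/c²):
u = (0.486 + 0.315) / (1 + 0.486·0.315) = 0.8010/1.1531 = 0.6947

0.695c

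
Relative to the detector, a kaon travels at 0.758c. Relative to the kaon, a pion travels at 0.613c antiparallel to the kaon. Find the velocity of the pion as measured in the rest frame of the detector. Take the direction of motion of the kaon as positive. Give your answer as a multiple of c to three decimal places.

With v = 0.758 and u' = -0.613 (in units of c),
u = (u' + v)/(1 + u'v/c²):
u = (-0.613 + 0.758) / (1 + (-0.613)·0.758) = 0.1450/0.5353 = 0.2709

+0.271c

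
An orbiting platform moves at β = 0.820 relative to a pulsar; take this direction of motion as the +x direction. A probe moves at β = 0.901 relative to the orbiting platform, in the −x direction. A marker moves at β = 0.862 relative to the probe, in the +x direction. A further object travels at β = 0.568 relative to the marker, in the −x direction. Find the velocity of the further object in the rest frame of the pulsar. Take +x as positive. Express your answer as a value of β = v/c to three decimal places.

β = +0.324

Apply u = (u' + v)/(1 + u'v/c²) successively, working outward toward the pulsar.
Start: velocity of the orbiting platform relative to the pulsar = 0.8200c.
Compose with the probe (u' = -0.901 in the orbiting platform frame): u_1 = (-0.901 + 0.820) / (1 + (-0.901)·0.820) = -0.0810/0.2612 = -0.3101.
Compose with the marker (u' = 0.862 in the probe frame): u_2 = (0.862 + (-0.310)) / (1 + 0.862·(-0.310)) = 0.5519/0.7327 = 0.7532.
Compose with the further object (u' = -0.568 in the marker frame): u_3 = (-0.568 + 0.753) / (1 + (-0.568)·0.753) = 0.1852/0.5722 = 0.3237.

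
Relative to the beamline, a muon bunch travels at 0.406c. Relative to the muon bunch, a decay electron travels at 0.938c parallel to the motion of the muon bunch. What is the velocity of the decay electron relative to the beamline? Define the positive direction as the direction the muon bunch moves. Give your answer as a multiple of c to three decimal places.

With v = 0.406 and u' = 0.938 (in units of c),
u = (u' + v)/(1 + u'v/c²):
u = (0.938 + 0.406) / (1 + 0.938·0.406) = 1.3440/1.3808 = 0.9733

0.973c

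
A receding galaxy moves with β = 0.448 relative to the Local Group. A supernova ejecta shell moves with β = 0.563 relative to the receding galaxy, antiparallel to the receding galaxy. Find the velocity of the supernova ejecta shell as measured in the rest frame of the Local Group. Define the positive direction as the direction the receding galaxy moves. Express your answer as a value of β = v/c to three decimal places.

β = -0.154

With v = 0.448 and u' = -0.563 (in units of c),
u = (u' + v)/(1 + u'v/c²):
u = (-0.563 + 0.448) / (1 + (-0.563)·0.448) = -0.1150/0.7478 = -0.1538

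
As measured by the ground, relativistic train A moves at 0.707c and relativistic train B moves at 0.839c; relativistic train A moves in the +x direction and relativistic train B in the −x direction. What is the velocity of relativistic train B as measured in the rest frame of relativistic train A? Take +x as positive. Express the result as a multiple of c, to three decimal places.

-0.970c

β_A = 0.707, β_B = -0.839.
Transform to A's frame with the inverse velocity-addition law: u' = (u − v)/(1 − uv/c²), taking u = β_B and v = β_A.
u' = (-0.839 − 0.707) / (1 − (0.707)(-0.839)) = -1.5460/1.5932 = -0.9704.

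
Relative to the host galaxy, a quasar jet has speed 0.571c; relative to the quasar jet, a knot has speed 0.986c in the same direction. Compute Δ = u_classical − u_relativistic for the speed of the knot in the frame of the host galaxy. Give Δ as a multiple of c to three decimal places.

Galilean: u_cl = 0.986 + 0.571 = 1.5570.
Relativistic: u_rel = (0.986 + 0.571) / (1 + 0.986·0.571) = 1.5570/1.5630 = 0.9962.
Δ = 1.5570 − 0.9962 = 0.5608.
(The classical prediction exceeds c; the relativistic result does not.)

Δ = 0.561c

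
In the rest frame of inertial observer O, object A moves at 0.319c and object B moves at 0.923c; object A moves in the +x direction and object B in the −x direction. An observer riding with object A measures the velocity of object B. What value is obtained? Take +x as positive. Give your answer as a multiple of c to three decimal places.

-0.959c

β_A = 0.319, β_B = -0.923.
Transform to A's frame with the inverse velocity-addition law: u' = (u − v)/(1 − uv/c²), taking u = β_B and v = β_A.
u' = (-0.923 − 0.319) / (1 − (0.319)(-0.923)) = -1.2420/1.2944 = -0.9595.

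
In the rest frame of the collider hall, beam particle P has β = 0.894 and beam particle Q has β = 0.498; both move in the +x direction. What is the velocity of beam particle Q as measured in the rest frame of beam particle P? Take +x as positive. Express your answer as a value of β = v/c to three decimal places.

β_A = 0.894, β_B = 0.498.
Transform to A's frame with the inverse velocity-addition law: u' = (u − v)/(1 − uv/c²), taking u = β_B and v = β_A.
u' = (0.498 − 0.894) / (1 − (0.894)(0.498)) = -0.3960/0.5548 = -0.7138.

β = -0.714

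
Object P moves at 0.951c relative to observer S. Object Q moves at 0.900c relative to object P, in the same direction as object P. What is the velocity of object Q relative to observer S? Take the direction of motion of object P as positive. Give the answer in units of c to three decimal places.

With v = 0.951 and u' = 0.900 (in units of c),
u = (u' + v)/(1 + u'v/c²):
u = (0.900 + 0.951) / (1 + 0.900·0.951) = 1.8510/1.8559 = 0.9974

0.997c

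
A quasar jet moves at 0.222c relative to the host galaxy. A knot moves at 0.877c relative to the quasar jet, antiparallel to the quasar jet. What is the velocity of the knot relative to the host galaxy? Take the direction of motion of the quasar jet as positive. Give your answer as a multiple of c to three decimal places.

With v = 0.222 and u' = -0.877 (in units of c),
u = (u' + v)/(1 + u'v/c²):
u = (-0.877 + 0.222) / (1 + (-0.877)·0.222) = -0.6550/0.8053 = -0.8134

-0.813c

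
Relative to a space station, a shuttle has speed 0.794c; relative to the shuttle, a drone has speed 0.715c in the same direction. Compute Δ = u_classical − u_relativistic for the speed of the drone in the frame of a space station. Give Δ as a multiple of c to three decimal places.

Galilean: u_cl = 0.715 + 0.794 = 1.5090.
Relativistic: u_rel = (0.715 + 0.794) / (1 + 0.715·0.794) = 1.5090/1.5677 = 0.9626.
Δ = 1.5090 − 0.9626 = 0.5464.
(The classical prediction exceeds c; the relativistic result does not.)

Δ = 0.546c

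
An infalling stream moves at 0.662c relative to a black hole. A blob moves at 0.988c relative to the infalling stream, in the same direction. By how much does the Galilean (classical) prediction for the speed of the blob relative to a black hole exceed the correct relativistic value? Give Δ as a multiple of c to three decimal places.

Δ = 0.652c

Galilean: u_cl = 0.988 + 0.662 = 1.6500.
Relativistic: u_rel = (0.988 + 0.662) / (1 + 0.988·0.662) = 1.6500/1.6541 = 0.9975.
Δ = 1.6500 − 0.9975 = 0.6525.
(The classical prediction exceeds c; the relativistic result does not.)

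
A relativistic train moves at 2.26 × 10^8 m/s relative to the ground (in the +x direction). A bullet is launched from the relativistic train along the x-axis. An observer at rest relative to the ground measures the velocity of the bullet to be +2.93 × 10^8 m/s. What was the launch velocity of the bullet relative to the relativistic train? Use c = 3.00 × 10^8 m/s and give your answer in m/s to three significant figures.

v = 0.753c, u = 0.977c.
Invert the composition law: u' = (u − v)/(1 − uv/c²).
u' = (0.977 − 0.753) / (1 − (0.977)(0.753)) = 0.2233/0.2642 = 0.8452.
u' = 0.8452 × 3.00 × 10^8 m/s.

+2.54 × 10^8 m/s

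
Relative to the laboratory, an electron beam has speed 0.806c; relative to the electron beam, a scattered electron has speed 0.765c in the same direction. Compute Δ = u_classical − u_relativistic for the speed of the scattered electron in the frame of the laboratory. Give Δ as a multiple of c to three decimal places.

Galilean: u_cl = 0.765 + 0.806 = 1.5710.
Relativistic: u_rel = (0.765 + 0.806) / (1 + 0.765·0.806) = 1.5710/1.6166 = 0.9718.
Δ = 1.5710 − 0.9718 = 0.5992.
(The classical prediction exceeds c; the relativistic result does not.)

Δ = 0.599c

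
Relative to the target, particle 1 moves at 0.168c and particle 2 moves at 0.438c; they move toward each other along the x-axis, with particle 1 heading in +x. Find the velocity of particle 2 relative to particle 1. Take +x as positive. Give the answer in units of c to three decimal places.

-0.564c

β_A = 0.168, β_B = -0.438.
Transform to A's frame with the inverse velocity-addition law: u' = (u − v)/(1 − uv/c²), taking u = β_B and v = β_A.
u' = (-0.438 − 0.168) / (1 − (0.168)(-0.438)) = -0.6060/1.0736 = -0.5645.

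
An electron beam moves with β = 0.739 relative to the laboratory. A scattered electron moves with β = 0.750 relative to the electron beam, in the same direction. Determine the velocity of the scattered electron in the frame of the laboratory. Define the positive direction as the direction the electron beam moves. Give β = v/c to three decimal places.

With v = 0.739 and u' = 0.750 (in units of c),
u = (u' + v)/(1 + u'v/c²):
u = (0.750 + 0.739) / (1 + 0.750·0.739) = 1.4890/1.5542 = 0.9580

β = 0.958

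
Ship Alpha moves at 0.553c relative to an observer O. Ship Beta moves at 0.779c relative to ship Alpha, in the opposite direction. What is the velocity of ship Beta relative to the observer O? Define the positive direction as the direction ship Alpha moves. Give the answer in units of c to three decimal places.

-0.397c

With v = 0.553 and u' = -0.779 (in units of c),
u = (u' + v)/(1 + u'v/c²):
u = (-0.779 + 0.553) / (1 + (-0.779)·0.553) = -0.2260/0.5692 = -0.3970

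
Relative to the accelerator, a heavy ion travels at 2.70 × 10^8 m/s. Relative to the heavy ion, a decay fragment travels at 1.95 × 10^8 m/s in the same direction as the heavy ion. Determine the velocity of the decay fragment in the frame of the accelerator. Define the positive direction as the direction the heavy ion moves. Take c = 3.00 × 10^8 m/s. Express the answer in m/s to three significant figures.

In units of c (dividing by 3.00 × 10^8 m/s): v = 0.900, u' = 0.650.
u = (u' + v)/(1 + u'v/c²):
u = (0.650 + 0.900) / (1 + 0.650·0.900) = 1.5500/1.5850 = 0.9779
(Galilean addition would give +1.550c, exceeding c.)
Converting back: u = 0.9779 × 3.00 × 10^8 m/s.

2.93 × 10^8 m/s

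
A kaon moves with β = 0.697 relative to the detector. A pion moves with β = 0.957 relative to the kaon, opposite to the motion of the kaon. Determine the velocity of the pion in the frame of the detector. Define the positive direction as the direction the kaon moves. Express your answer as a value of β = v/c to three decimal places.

β = -0.781

With v = 0.697 and u' = -0.957 (in units of c),
u = (u' + v)/(1 + u'v/c²):
u = (-0.957 + 0.697) / (1 + (-0.957)·0.697) = -0.2600/0.3330 = -0.7808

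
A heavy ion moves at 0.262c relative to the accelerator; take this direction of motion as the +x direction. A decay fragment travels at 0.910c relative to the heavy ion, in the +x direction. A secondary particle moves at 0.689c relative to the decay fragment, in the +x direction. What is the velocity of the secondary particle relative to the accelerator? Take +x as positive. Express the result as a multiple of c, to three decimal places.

Apply u = (u' + v)/(1 + u'v/c²) successively, working outward toward the accelerator.
Start: velocity of the heavy ion relative to the accelerator = 0.2620c.
Compose with the decay fragment (u' = 0.910 in the heavy ion frame): u_1 = (0.910 + 0.262) / (1 + 0.910·0.262) = 1.1720/1.2384 = 0.9464.
Compose with the secondary particle (u' = 0.689 in the decay fragment frame): u_2 = (0.689 + 0.946) / (1 + 0.689·0.946) = 1.6354/1.6520 = 0.9899.

0.990c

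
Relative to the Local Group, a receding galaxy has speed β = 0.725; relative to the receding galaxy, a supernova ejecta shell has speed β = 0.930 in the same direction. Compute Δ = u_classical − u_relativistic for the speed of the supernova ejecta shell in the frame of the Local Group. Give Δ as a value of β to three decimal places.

Galilean: u_cl = 0.930 + 0.725 = 1.6550.
Relativistic: u_rel = (0.930 + 0.725) / (1 + 0.930·0.725) = 1.6550/1.6743 = 0.9885.
Δ = 1.6550 − 0.9885 = 0.6665.
(The classical prediction exceeds c; the relativistic result does not.)

Δ = 0.666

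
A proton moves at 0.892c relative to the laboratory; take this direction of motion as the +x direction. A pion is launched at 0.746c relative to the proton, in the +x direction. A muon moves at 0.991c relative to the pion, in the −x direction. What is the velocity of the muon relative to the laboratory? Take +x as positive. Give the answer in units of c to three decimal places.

Apply u = (u' + v)/(1 + u'v/c²) successively, working outward toward the laboratory.
Start: velocity of the proton relative to the laboratory = 0.8920c.
Compose with the pion (u' = 0.746 in the proton frame): u_1 = (0.746 + 0.892) / (1 + 0.746·0.892) = 1.6380/1.6654 = 0.9835.
Compose with the muon (u' = -0.991 in the pion frame): u_2 = (-0.991 + 0.984) / (1 + (-0.991)·0.984) = -0.0075/0.0253 = -0.2950.

-0.295c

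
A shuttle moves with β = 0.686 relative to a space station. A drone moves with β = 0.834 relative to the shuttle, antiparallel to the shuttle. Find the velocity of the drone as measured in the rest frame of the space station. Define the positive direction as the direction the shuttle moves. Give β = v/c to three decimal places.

β = -0.346

With v = 0.686 and u' = -0.834 (in units of c),
u = (u' + v)/(1 + u'v/c²):
u = (-0.834 + 0.686) / (1 + (-0.834)·0.686) = -0.1480/0.4279 = -0.3459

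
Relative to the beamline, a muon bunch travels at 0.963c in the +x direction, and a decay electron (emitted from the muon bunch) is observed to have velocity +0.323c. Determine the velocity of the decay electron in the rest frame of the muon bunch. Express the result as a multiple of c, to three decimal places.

Invert the composition law: u' = (u − v)/(1 − uv/c²).
u' = (0.323 − 0.963) / (1 − (0.323)(0.963)) = -0.6400/0.6890 = -0.9289.

-0.929c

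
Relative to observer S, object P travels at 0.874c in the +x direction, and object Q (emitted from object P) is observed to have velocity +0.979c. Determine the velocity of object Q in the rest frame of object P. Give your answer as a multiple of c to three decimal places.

+0.727c

Invert the composition law: u' = (u − v)/(1 − uv/c²).
u' = (0.979 − 0.874) / (1 − (0.979)(0.874)) = 0.1050/0.1444 = 0.7274.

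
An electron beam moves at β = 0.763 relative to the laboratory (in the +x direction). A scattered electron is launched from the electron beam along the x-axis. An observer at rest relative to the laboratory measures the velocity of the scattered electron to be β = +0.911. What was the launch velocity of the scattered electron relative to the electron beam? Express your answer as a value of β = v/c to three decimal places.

Invert the composition law: u' = (u − v)/(1 − uv/c²).
u' = (0.911 − 0.763) / (1 − (0.911)(0.763)) = 0.1480/0.3049 = 0.4854.

β = +0.485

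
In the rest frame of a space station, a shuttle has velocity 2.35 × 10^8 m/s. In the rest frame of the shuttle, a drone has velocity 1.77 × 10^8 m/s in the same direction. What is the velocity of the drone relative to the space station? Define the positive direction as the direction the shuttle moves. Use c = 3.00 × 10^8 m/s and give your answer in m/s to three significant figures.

2.82 × 10^8 m/s

In units of c (dividing by 3.00 × 10^8 m/s): v = 0.783, u' = 0.590.
u = (u' + v)/(1 + u'v/c²):
u = (0.590 + 0.783) / (1 + 0.590·0.783) = 1.3733/1.4622 = 0.9392
Converting back: u = 0.9392 × 3.00 × 10^8 m/s.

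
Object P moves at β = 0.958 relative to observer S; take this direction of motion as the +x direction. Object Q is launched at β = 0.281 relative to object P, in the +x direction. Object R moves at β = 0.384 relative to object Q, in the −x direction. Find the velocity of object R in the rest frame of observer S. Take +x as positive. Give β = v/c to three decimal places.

Apply u = (u' + v)/(1 + u'v/c²) successively, working outward toward observer S.
Start: velocity of object P relative to observer S = 0.9580c.
Compose with object Q (u' = 0.281 in object P frame): u_1 = (0.281 + 0.958) / (1 + 0.281·0.958) = 1.2390/1.2692 = 0.9762.
Compose with object R (u' = -0.384 in object Q frame): u_2 = (-0.384 + 0.976) / (1 + (-0.384)·0.976) = 0.5922/0.6251 = 0.9473.

β = +0.947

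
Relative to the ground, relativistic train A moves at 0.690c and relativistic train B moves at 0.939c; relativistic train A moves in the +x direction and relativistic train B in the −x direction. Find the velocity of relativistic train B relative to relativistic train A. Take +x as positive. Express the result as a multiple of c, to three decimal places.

β_A = 0.690, β_B = -0.939.
Transform to A's frame with the inverse velocity-addition law: u' = (u − v)/(1 − uv/c²), taking u = β_B and v = β_A.
u' = (-0.939 − 0.690) / (1 − (0.690)(-0.939)) = -1.6290/1.6479 = -0.9885.

-0.989c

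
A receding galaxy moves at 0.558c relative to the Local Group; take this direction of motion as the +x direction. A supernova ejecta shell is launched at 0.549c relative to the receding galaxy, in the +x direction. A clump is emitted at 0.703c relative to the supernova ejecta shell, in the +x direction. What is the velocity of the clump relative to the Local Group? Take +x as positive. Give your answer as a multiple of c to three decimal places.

0.972c

Apply u = (u' + v)/(1 + u'v/c²) successively, working outward toward the Local Group.
Start: velocity of the receding galaxy relative to the Local Group = 0.5580c.
Compose with the supernova ejecta shell (u' = 0.549 in the receding galaxy frame): u_1 = (0.549 + 0.558) / (1 + 0.549·0.558) = 1.1070/1.3063 = 0.8474.
Compose with the clump (u' = 0.703 in the supernova ejecta shell frame): u_2 = (0.703 + 0.847) / (1 + 0.703·0.847) = 1.5504/1.5957 = 0.9716.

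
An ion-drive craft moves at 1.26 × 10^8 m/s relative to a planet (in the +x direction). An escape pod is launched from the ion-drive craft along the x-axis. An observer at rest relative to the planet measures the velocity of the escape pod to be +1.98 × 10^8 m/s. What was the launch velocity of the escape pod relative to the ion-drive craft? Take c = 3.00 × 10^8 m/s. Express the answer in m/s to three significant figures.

+9.96 × 10^7 m/s

v = 0.420c, u = 0.660c.
Invert the composition law: u' = (u − v)/(1 − uv/c²).
u' = (0.660 − 0.420) / (1 − (0.660)(0.420)) = 0.2400/0.7228 = 0.3320.
u' = 0.3320 × 3.00 × 10^8 m/s.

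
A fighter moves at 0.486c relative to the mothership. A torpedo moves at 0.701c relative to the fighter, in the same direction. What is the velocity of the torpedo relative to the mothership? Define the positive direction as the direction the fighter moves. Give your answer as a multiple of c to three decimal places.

0.885c

With v = 0.486 and u' = 0.701 (in units of c),
u = (u' + v)/(1 + u'v/c²):
u = (0.701 + 0.486) / (1 + 0.701·0.486) = 1.1870/1.3407 = 0.8854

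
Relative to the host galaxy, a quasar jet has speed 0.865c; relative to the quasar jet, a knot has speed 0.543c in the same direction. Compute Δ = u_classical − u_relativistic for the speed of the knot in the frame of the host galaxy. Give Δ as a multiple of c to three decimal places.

Δ = 0.450c

Galilean: u_cl = 0.543 + 0.865 = 1.4080.
Relativistic: u_rel = (0.543 + 0.865) / (1 + 0.543·0.865) = 1.4080/1.4697 = 0.9580.
Δ = 1.4080 − 0.9580 = 0.4500.
(The classical prediction exceeds c; the relativistic result does not.)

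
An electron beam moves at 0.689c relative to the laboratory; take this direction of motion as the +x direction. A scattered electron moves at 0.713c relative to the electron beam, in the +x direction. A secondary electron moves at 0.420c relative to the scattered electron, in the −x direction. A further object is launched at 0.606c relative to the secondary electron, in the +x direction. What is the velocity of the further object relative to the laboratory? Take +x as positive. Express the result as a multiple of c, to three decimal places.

Apply u = (u' + v)/(1 + u'v/c²) successively, working outward toward the laboratory.
Start: velocity of the electron beam relative to the laboratory = 0.6890c.
Compose with the scattered electron (u' = 0.713 in the electron beam frame): u_1 = (0.713 + 0.689) / (1 + 0.713·0.689) = 1.4020/1.4913 = 0.9401.
Compose with the secondary electron (u' = -0.420 in the scattered electron frame): u_2 = (-0.420 + 0.940) / (1 + (-0.420)·0.940) = 0.5201/0.6051 = 0.8595.
Compose with the further object (u' = 0.606 in the secondary electron frame): u_3 = (0.606 + 0.860) / (1 + 0.606·0.860) = 1.4655/1.5209 = 0.9636.

+0.964c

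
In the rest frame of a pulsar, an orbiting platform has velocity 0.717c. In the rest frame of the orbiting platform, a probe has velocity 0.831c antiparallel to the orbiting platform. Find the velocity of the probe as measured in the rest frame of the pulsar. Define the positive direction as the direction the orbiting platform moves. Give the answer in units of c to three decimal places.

With v = 0.717 and u' = -0.831 (in units of c),
u = (u' + v)/(1 + u'v/c²):
u = (-0.831 + 0.717) / (1 + (-0.831)·0.717) = -0.1140/0.4042 = -0.2821

-0.282c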